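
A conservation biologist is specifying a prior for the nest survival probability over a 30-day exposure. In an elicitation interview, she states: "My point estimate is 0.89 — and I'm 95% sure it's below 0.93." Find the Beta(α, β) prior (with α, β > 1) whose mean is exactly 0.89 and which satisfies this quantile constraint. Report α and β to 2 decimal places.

With mean 0.89 fixed, write α = 0.89s, β = 0.11s where s = α+β.
Need P(θ < 0.93) = 0.95 under Beta(0.89s, 0.11s). Normal approximation: (q−m)/√(m(1−m)/s) ≈ z_{0.95} = 1.64, so s ≈ 0.89·0.11·(1.64)²/(0.93−0.89)² = 165.5.
At s = 165.5: P(θ<0.93) ≈ 0.964. Adjusting to match 0.95 gives s ≈ 139.72.
So α = 0.89·139.72 ≈ 124.35, β = 0.11·139.72 ≈ 15.37.

α ≈ 124.35, β ≈ 15.37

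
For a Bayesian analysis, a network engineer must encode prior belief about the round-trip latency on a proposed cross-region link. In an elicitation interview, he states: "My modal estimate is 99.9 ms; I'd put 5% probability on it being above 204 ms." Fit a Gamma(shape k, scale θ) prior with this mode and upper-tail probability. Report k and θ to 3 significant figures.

k ≈ 6.43, θ ≈ 18.4

Gamma(k,θ) with k>1 has mode (k−1)θ, so θ = 99.9/(k−1).
Need P(X < 204) = 0.95 with θ tied to k this way. Start at k = 2, θ = 99.9: P(X<204) ≈ 0.605.
Too low — raise k to concentrate. Iterating converges to k ≈ 6.43.
Then θ = 99.9/(6.43−1) ≈ 18.4.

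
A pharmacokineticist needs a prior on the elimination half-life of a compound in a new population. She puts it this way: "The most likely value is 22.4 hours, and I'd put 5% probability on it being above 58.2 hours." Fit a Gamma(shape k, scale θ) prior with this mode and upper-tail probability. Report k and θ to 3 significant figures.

Gamma(k,θ) with k>1 has mode (k−1)θ, so θ = 22.4/(k−1).
Need P(X < 58.2) = 0.95 with θ tied to k this way. Start at k = 2, θ = 22.4: P(X<58.2) ≈ 0.732.
Too low — raise k to concentrate. Iterating converges to k ≈ 3.97.
Then θ = 22.4/(3.97−1) ≈ 7.55.

k ≈ 3.97, θ ≈ 7.55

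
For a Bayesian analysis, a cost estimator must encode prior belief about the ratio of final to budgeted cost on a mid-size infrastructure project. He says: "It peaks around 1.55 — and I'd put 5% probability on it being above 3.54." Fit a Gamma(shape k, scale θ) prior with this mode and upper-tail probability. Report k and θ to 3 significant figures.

Gamma(k,θ) with k>1 has mode (k−1)θ, so θ = 1.55/(k−1).
Need P(X < 3.54) = 0.95 with θ tied to k this way. Start at k = 2, θ = 1.55: P(X<3.54) ≈ 0.665.
Too low — raise k to concentrate. Iterating converges to k ≈ 5.02.
Then θ = 1.55/(5.02−1) ≈ 0.386.

k ≈ 5.02, θ ≈ 0.386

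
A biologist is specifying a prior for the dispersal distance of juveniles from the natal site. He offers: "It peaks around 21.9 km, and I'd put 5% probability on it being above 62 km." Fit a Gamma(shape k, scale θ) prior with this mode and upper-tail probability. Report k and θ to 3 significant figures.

Gamma(k,θ) with k>1 has mode (k−1)θ, so θ = 21.9/(k−1).
Need P(X < 62) = 0.95 with θ tied to k this way. Start at k = 2, θ = 21.9: P(X<62) ≈ 0.774.
Too low — raise k to concentrate. Iterating converges to k ≈ 3.47.
Then θ = 21.9/(3.47−1) ≈ 8.87.

k ≈ 3.47, θ ≈ 8.87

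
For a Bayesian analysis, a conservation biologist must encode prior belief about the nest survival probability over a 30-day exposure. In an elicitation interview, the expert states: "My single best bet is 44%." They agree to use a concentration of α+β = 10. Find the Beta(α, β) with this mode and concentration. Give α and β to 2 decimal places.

For α,β > 1 the Beta mode is (α−1)/(α+β−2). With α+β = 10, the mode is (α−1)/8.
Set (α−1)/8 = 0.44 → α = 1 + 0.44·8 = 4.52.
β = 10 − α = 5.48.

α = 4.52, β = 5.48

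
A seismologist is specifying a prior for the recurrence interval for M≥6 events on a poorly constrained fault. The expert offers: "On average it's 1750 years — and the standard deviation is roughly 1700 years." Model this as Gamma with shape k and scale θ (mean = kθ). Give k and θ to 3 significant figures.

k ≈ 1.06, θ ≈ 1650

For Gamma(k, scale θ): mean = kθ, variance = kθ², so CV = 1/√k.
CV = SD/mean = 1700/1750 = 0.9714, hence k = 1/CV² = 1.06.
Then θ = mean/k = 1750/1.06 = 1650.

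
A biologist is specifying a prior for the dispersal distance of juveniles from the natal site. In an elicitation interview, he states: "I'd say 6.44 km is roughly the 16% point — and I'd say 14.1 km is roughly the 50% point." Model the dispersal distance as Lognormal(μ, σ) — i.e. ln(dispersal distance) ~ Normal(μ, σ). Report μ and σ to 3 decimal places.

If T ~ Lognormal(μ,σ) then ln T ~ Normal(μ,σ), so the p-quantile of ln T is μ + z_p·σ.
ln(6.44) = 1.863 and ln(14.1) = 2.646; z_{0.16} = -0.9945, z_{0.5} = 0.
σ = (2.646 − 1.863)/(0 − (-0.9945)) = 0.788.
μ = 1.863 − (-0.9945)·0.788 = 2.646.

μ ≈ 2.646, σ ≈ 0.788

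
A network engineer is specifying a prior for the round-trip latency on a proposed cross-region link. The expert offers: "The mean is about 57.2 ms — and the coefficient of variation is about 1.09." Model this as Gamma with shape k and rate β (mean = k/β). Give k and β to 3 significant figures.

For Gamma(k, rate β): mean = k/β, variance = k/β², so CV = 1/√k.
CV = 1.09, hence k = 1/CV² = 0.842.
Then β = k/mean = 0.842/57.2 = 0.0147.

k ≈ 0.842, β ≈ 0.0147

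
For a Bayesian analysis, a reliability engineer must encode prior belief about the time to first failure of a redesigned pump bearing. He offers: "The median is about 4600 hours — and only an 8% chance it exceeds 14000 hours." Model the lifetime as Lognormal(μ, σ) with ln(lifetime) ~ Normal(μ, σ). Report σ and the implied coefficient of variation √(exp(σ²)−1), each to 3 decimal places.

If T ~ Lognormal(μ,σ) then ln T ~ Normal(μ,σ), so the p-quantile of ln T is μ + z_p·σ.
ln(4600) = 8.434 and ln(14000) = 9.547; z_{0.5} = 0, z_{0.92} = 1.405.
σ = (9.547 − 8.434)/(1.405 − (0)) = 0.792.
μ = 8.434 − (0)·0.792 = 8.434.
CV = √(exp(σ²)−1) = √(exp(0.6275)−1) = 0.934.

σ ≈ 0.792, CV ≈ 0.934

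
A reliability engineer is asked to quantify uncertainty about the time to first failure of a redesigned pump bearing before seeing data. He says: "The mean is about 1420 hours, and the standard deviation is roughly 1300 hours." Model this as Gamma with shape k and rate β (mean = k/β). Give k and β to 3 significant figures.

k ≈ 1.19, β ≈ 0.00084

For Gamma(k, rate β): mean = k/β, variance = k/β², so CV = 1/√k.
CV = SD/mean = 1300/1420 = 0.9155, hence k = 1/CV² = 1.19.
Then β = k/mean = 1.19/1420 = 0.00084.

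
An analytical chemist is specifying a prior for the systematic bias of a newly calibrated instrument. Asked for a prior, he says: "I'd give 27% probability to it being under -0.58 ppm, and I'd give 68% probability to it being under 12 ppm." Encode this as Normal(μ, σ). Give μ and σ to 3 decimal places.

μ = 6.555, σ = 11.643

The p-quantile of Normal(μ,σ) is μ + z_p·σ, with z_{0.27} = -0.6128 and z_{0.68} = 0.4677.
Eliminate σ: μ = (z₂·x₁ − z₁·x₂)/(z₂ − z₁) = (0.4677·-0.58 − (-0.6128)·12)/1.081 = 6.555.
Then σ = (x₂ − x₁)/(z₂ − z₁) = (12 − -0.58)/1.081 = 11.643.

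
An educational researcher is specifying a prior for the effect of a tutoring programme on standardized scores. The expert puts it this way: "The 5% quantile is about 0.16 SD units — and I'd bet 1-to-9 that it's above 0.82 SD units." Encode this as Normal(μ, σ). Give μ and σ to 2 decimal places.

μ = 0.53, σ = 0.23

The p-quantile of Normal(μ,σ) is μ + z_p·σ, with z_{0.05} = -1.645 and z_{0.9} = 1.282.
Eliminate σ: μ = (z₂·x₁ − z₁·x₂)/(z₂ − z₁) = (1.282·0.16 − (-1.645)·0.82)/2.926 = 0.53.
Then σ = (x₂ − x₁)/(z₂ − z₁) = (0.82 − 0.16)/2.926 = 0.23.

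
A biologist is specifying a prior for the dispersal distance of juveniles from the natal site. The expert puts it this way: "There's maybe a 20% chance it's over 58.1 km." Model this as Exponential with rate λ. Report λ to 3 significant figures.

P(T > 58.1) = e^(−λ·58.1) = 0.2, so λ = −ln(0.2)/58.1 = 0.0277.

λ ≈ 0.0277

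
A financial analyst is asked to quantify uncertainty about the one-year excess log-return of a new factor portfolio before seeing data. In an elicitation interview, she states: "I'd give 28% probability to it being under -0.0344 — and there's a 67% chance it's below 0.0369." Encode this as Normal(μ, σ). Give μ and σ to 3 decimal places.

μ = 0.006, σ = 0.070

The p-quantile of Normal(μ,σ) is μ + z_p·σ, with z_{0.28} = -0.5828 and z_{0.67} = 0.4399.
Eliminate σ: μ = (z₂·x₁ − z₁·x₂)/(z₂ − z₁) = (0.4399·-0.0344 − (-0.5828)·0.0369)/1.023 = 0.006.
Then σ = (x₂ − x₁)/(z₂ − z₁) = (0.0369 − -0.0344)/1.023 = 0.070.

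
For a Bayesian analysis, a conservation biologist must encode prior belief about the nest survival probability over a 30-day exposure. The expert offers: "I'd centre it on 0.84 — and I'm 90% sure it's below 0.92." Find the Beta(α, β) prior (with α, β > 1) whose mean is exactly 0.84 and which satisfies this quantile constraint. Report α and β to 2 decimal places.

α ≈ 24.32, β ≈ 4.63

With mean 0.84 fixed, write α = 0.84s, β = 0.16s where s = α+β.
Need P(θ < 0.92) = 0.9 under Beta(0.84s, 0.16s). Normal approximation: (q−m)/√(m(1−m)/s) ≈ z_{0.9} = 1.28, so s ≈ 0.84·0.16·(1.28)²/(0.92−0.84)² = 34.5.
At s = 34.5: P(θ<0.92) ≈ 0.922. Adjusting to match 0.9 gives s ≈ 28.95.
So α = 0.84·28.95 ≈ 24.32, β = 0.16·28.95 ≈ 4.63.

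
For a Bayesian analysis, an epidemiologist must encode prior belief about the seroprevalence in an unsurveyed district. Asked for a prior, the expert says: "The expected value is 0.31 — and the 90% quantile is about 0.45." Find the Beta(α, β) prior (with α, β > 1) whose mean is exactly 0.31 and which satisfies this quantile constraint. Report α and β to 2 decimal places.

α ≈ 5.78, β ≈ 12.86

With mean 0.31 fixed, write α = 0.31s, β = 0.69s where s = α+β.
Need P(θ < 0.45) = 0.9 under Beta(0.31s, 0.69s). Normal approximation: (q−m)/√(m(1−m)/s) ≈ z_{0.9} = 1.28, so s ≈ 0.31·0.69·(1.28)²/(0.45−0.31)² = 17.9.
At s = 17.9: P(θ<0.45) ≈ 0.896. Adjusting to match 0.9 gives s ≈ 18.64.
So α = 0.31·18.64 ≈ 5.78, β = 0.69·18.64 ≈ 12.86.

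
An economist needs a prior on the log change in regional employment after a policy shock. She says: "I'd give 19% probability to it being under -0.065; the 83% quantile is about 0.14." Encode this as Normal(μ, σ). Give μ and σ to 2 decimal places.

The p-quantile of Normal(μ,σ) is μ + z_p·σ, with z_{0.19} = -0.8779 and z_{0.83} = 0.9542.
Eliminate σ: μ = (z₂·x₁ − z₁·x₂)/(z₂ − z₁) = (0.9542·-0.065 − (-0.8779)·0.14)/1.832 = 0.03.
Then σ = (x₂ − x₁)/(z₂ − z₁) = (0.14 − -0.065)/1.832 = 0.11.

μ = 0.03, σ = 0.11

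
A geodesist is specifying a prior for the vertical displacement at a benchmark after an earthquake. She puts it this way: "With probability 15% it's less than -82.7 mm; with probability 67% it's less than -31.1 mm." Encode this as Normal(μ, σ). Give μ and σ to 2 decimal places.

The p-quantile of Normal(μ,σ) is μ + z_p·σ, with z_{0.15} = -1.036 and z_{0.67} = 0.4399.
Eliminate σ: μ = (z₂·x₁ − z₁·x₂)/(z₂ − z₁) = (0.4399·-82.7 − (-1.036)·-31.1)/1.476 = -46.48.
Then σ = (x₂ − x₁)/(z₂ − z₁) = (-31.1 − -82.7)/1.476 = 34.95.

μ = -46.48, σ = 34.95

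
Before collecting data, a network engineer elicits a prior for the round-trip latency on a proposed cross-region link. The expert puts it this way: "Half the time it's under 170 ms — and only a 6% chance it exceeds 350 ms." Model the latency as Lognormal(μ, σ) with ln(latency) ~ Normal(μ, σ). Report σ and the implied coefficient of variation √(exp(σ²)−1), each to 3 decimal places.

σ ≈ 0.464, CV ≈ 0.491

If T ~ Lognormal(μ,σ) then ln T ~ Normal(μ,σ), so the p-quantile of ln T is μ + z_p·σ.
ln(170) = 5.136 and ln(350) = 5.858; z_{0.5} = 0, z_{0.94} = 1.555.
σ = (5.858 − 5.136)/(1.555 − (0)) = 0.464.
μ = 5.136 − (0)·0.464 = 5.136.
CV = √(exp(σ²)−1) = √(exp(0.2157)−1) = 0.491.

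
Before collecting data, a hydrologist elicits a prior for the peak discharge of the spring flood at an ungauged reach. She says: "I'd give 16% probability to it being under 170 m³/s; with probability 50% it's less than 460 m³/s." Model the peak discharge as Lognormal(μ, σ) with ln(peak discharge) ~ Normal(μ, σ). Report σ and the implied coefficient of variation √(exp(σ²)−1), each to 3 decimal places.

If T ~ Lognormal(μ,σ) then ln T ~ Normal(μ,σ), so the p-quantile of ln T is μ + z_p·σ.
ln(170) = 5.136 and ln(460) = 6.131; z_{0.16} = -0.9945, z_{0.5} = 0.
σ = (6.131 − 5.136)/(0 − (-0.9945)) = 1.001.
μ = 5.136 − (-0.9945)·1.001 = 6.131.
CV = √(exp(σ²)−1) = √(exp(1.0020)−1) = 1.313.

σ ≈ 1.001, CV ≈ 1.313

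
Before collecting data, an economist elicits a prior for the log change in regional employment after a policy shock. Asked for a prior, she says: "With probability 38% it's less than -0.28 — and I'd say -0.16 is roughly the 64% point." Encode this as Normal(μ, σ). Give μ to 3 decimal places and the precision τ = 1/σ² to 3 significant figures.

μ = -0.225, τ = 30.6

The p-quantile of Normal(μ,σ) is μ + z_p·σ, with z_{0.38} = -0.3055 and z_{0.64} = 0.3585.
Eliminate σ: μ = (z₂·x₁ − z₁·x₂)/(z₂ − z₁) = (0.3585·-0.28 − (-0.3055)·-0.16)/0.6639 = -0.225.
Then σ = (x₂ − x₁)/(z₂ − z₁) = (-0.16 − -0.28)/0.6639 = 0.181.
Precision τ = 1/σ² = 1/0.1807² = 30.6.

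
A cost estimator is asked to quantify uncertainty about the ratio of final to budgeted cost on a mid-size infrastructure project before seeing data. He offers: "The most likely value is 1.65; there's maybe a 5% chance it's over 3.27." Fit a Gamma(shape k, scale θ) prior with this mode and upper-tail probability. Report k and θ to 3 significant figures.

Gamma(k,θ) with k>1 has mode (k−1)θ, so θ = 1.65/(k−1).
Need P(X < 3.27) = 0.95 with θ tied to k this way. Start at k = 2, θ = 1.65: P(X<3.27) ≈ 0.589.
Too low — raise k to concentrate. Iterating converges to k ≈ 6.93.
Then θ = 1.65/(6.93−1) ≈ 0.278.

k ≈ 6.93, θ ≈ 0.278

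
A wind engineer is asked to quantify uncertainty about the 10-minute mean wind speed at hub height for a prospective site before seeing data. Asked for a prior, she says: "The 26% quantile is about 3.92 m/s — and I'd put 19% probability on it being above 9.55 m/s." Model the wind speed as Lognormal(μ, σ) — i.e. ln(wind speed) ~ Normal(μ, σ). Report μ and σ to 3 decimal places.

If T ~ Lognormal(μ,σ) then ln T ~ Normal(μ,σ), so the p-quantile of ln T is μ + z_p·σ.
ln(3.92) = 1.366 and ln(9.55) = 2.257; z_{0.26} = -0.6433, z_{0.81} = 0.8779.
σ = (2.257 − 1.366)/(0.8779 − (-0.6433)) = 0.585.
μ = 1.366 − (-0.6433)·0.585 = 1.743.

μ ≈ 1.743, σ ≈ 0.585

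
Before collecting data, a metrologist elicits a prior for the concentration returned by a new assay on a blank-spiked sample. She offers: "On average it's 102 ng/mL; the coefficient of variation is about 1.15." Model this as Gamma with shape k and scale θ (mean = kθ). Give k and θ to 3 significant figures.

For Gamma(k, scale θ): mean = kθ, variance = kθ², so CV = 1/√k.
CV = 1.15, hence k = 1/CV² = 0.756.
Then θ = mean/k = 102/0.756 = 135.

k ≈ 0.756, θ ≈ 135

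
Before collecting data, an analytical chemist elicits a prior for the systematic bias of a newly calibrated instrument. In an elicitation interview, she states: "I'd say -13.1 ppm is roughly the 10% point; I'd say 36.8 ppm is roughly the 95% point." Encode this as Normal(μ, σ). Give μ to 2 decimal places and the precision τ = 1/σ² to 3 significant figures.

μ = 8.75, τ = 0.00344

For Normal(μ,σ), the p-quantile is μ + z_p·σ. Here z_{0.1} = -1.282, z_{0.95} = 1.645.
So -13.1 = μ − 1.282σ and 36.8 = μ + 1.645σ.
Subtracting: σ = (36.8 − -13.1)/(1.645 − (-1.282)) = 17.05.
Then μ = -13.1 − (-1.282)·17.05 = 8.75.
Precision τ = 1/σ² = 1/17.05² = 0.00344.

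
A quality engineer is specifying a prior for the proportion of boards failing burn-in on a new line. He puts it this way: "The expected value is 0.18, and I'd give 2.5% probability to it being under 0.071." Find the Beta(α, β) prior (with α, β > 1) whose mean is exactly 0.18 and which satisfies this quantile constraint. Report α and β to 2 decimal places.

α ≈ 5.96, β ≈ 27.14

With mean 0.18 fixed, write α = 0.18s, β = 0.82s where s = α+β.
Need P(θ < 0.071) = 0.025 under Beta(0.18s, 0.82s). Normal approximation: (q−m)/√(m(1−m)/s) ≈ z_{0.025} = -1.96, so s ≈ 0.18·0.82·(-1.96)²/(0.071−0.18)² = 47.7.
At s = 47.7: P(θ<0.071) ≈ 0.008. Adjusting to match 0.025 gives s ≈ 33.10.
So α = 0.18·33.10 ≈ 5.96, β = 0.82·33.10 ≈ 27.14.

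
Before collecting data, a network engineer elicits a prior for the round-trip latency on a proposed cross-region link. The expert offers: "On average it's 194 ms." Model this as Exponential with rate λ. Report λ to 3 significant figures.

λ ≈ 0.00515

Exponential mean = 1/λ, so λ = 1/194.0 = 0.00515.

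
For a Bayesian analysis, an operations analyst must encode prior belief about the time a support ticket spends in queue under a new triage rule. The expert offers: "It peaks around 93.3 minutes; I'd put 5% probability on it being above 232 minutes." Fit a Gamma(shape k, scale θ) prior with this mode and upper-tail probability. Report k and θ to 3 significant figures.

Gamma(k,θ) with k>1 has mode (k−1)θ, so θ = 93.3/(k−1).
Need P(X < 232) = 0.95 with θ tied to k this way. Start at k = 2, θ = 93.3: P(X<232) ≈ 0.710.
Too low — raise k to concentrate. Iterating converges to k ≈ 4.27.
Then θ = 93.3/(4.27−1) ≈ 28.5.

k ≈ 4.27, θ ≈ 28.5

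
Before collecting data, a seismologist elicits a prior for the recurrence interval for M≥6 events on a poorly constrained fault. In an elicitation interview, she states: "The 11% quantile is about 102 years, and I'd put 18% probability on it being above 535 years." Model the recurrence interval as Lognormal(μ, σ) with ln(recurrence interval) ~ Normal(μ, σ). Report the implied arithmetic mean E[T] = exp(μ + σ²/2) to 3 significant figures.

E[T] ≈ 355 years

If T ~ Lognormal(μ,σ) then ln T ~ Normal(μ,σ), so the p-quantile of ln T is μ + z_p·σ.
ln(102) = 4.625 and ln(535) = 6.282; z_{0.11} = -1.227, z_{0.82} = 0.9154.
σ = (6.282 − 4.625)/(0.9154 − (-1.227)) = 0.774.
μ = 4.625 − (-1.227)·0.774 = 5.574.
E[T] = exp(μ + σ²/2) = exp(5.574 + 0.2993) = 355 years.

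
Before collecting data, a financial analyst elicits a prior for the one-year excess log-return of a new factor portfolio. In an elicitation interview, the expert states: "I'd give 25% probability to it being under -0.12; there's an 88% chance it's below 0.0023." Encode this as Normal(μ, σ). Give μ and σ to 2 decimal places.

μ = -0.08, σ = 0.07

The p-quantile of Normal(μ,σ) is μ + z_p·σ, with z_{0.25} = -0.6745 and z_{0.88} = 1.175.
Eliminate σ: μ = (z₂·x₁ − z₁·x₂)/(z₂ − z₁) = (1.175·-0.12 − (-0.6745)·0.0023)/1.849 = -0.08.
Then σ = (x₂ − x₁)/(z₂ − z₁) = (0.0023 − -0.12)/1.849 = 0.07.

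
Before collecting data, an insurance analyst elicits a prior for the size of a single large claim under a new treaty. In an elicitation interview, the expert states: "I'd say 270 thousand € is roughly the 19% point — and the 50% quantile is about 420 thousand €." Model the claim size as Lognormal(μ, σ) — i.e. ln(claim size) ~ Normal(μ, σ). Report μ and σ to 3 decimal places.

If T ~ Lognormal(μ,σ) then ln T ~ Normal(μ,σ), so the p-quantile of ln T is μ + z_p·σ.
ln(270) = 5.598 and ln(420) = 6.04; z_{0.19} = -0.8779, z_{0.5} = 0.
σ = (6.04 − 5.598)/(0 − (-0.8779)) = 0.503.
μ = 5.598 − (-0.8779)·0.503 = 6.040.

μ ≈ 6.040, σ ≈ 0.503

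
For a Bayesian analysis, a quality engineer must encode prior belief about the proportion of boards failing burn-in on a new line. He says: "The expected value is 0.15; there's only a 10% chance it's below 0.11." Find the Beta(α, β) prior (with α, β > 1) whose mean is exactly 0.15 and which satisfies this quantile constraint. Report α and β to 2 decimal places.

With mean 0.15 fixed, write α = 0.15s, β = 0.85s where s = α+β.
Need P(θ < 0.11) = 0.1 under Beta(0.15s, 0.85s). Normal approximation: (q−m)/√(m(1−m)/s) ≈ z_{0.1} = -1.28, so s ≈ 0.15·0.85·(-1.28)²/(0.11−0.15)² = 130.9.
At s = 130.9: P(θ<0.11) ≈ 0.091. Adjusting to match 0.1 gives s ≈ 121.60.
So α = 0.15·121.60 ≈ 18.24, β = 0.85·121.60 ≈ 103.36.

α ≈ 18.24, β ≈ 103.36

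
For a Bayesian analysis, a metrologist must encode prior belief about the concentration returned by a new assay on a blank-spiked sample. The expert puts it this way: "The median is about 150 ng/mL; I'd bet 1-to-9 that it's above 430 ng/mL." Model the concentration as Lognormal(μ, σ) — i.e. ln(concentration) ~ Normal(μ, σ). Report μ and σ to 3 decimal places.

If T ~ Lognormal(μ,σ) then ln T ~ Normal(μ,σ), so the p-quantile of ln T is μ + z_p·σ.
ln(150) = 5.011 and ln(430) = 6.064; z_{0.5} = 0, z_{0.9} = 1.282.
σ = (6.064 − 5.011)/(1.282 − (0)) = 0.822.
μ = 5.011 − (0)·0.822 = 5.011.

μ ≈ 5.011, σ ≈ 0.822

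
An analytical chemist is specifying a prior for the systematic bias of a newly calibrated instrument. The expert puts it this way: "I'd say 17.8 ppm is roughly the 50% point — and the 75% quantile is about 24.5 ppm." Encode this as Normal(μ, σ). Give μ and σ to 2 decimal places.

μ = 17.80, σ = 9.93

For Normal(μ,σ), the p-quantile is μ + z_p·σ. Here z_{0.5} = 0, z_{0.75} = 0.6745.
So 17.8 = μ + 0σ and 24.5 = μ + 0.6745σ.
Subtracting: σ = (24.5 − 17.8)/(0.6745 − (0)) = 9.93.
Then μ = 17.8 − (0)·9.93 = 17.80.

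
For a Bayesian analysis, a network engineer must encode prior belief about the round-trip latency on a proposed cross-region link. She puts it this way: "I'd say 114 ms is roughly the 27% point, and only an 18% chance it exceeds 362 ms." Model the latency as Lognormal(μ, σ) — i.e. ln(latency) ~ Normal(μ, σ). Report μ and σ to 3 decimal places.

If T ~ Lognormal(μ,σ) then ln T ~ Normal(μ,σ), so the p-quantile of ln T is μ + z_p·σ.
ln(114) = 4.736 and ln(362) = 5.892; z_{0.27} = -0.6128, z_{0.82} = 0.9154.
σ = (5.892 − 4.736)/(0.9154 − (-0.6128)) = 0.756.
μ = 4.736 − (-0.6128)·0.756 = 5.200.

μ ≈ 5.200, σ ≈ 0.756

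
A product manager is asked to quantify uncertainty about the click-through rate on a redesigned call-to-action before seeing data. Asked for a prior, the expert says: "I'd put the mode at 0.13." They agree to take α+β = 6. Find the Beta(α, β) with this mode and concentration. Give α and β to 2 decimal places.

α = 1.52, β = 4.48

For α,β > 1 the Beta mode is (α−1)/(α+β−2). With α+β = 6, the mode is (α−1)/4.
Set (α−1)/4 = 0.13 → α = 1 + 0.13·4 = 1.52.
β = 6 − α = 4.48.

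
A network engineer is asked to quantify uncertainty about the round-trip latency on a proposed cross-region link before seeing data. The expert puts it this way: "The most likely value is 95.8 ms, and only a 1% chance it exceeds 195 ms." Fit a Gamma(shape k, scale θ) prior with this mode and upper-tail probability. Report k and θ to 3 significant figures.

Gamma(k,θ) with k>1 has mode (k−1)θ, so θ = 95.8/(k−1).
Need P(X < 195) = 0.99 with θ tied to k this way. Start at k = 2, θ = 95.8: P(X<195) ≈ 0.604.
Too low — raise k to concentrate. Iterating converges to k ≈ 10.7.
Then θ = 95.8/(10.7−1) ≈ 9.89.

k ≈ 10.7, θ ≈ 9.89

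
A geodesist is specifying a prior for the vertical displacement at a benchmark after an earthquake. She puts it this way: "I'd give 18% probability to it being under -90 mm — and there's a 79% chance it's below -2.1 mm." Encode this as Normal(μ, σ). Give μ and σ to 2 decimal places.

μ = -43.27, σ = 51.05

The p-quantile of Normal(μ,σ) is μ + z_p·σ, with z_{0.18} = -0.9154 and z_{0.79} = 0.8064.
Eliminate σ: μ = (z₂·x₁ − z₁·x₂)/(z₂ − z₁) = (0.8064·-90 − (-0.9154)·-2.1)/1.722 = -43.27.
Then σ = (x₂ − x₁)/(z₂ − z₁) = (-2.1 − -90)/1.722 = 51.05.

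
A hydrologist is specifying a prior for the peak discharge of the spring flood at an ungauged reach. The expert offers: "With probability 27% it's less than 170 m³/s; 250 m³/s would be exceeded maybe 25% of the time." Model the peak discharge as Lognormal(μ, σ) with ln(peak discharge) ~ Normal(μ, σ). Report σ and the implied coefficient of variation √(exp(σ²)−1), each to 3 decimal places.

If T ~ Lognormal(μ,σ) then ln T ~ Normal(μ,σ), so the p-quantile of ln T is μ + z_p·σ.
ln(170) = 5.136 and ln(250) = 5.521; z_{0.27} = -0.6128, z_{0.75} = 0.6745.
σ = (5.521 − 5.136)/(0.6745 − (-0.6128)) = 0.300.
μ = 5.136 − (-0.6128)·0.300 = 5.319.
CV = √(exp(σ²)−1) = √(exp(0.0898)−1) = 0.306.

σ ≈ 0.300, CV ≈ 0.306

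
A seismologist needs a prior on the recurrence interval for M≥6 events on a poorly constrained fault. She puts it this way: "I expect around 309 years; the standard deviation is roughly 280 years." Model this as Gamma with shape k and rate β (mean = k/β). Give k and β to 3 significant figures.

For Gamma(k, rate β): mean = k/β, variance = k/β², so CV = 1/√k.
CV = SD/mean = 280/309 = 0.9061, hence k = 1/CV² = 1.22.
Then β = k/mean = 1.22/309 = 0.00394.

k ≈ 1.22, β ≈ 0.00394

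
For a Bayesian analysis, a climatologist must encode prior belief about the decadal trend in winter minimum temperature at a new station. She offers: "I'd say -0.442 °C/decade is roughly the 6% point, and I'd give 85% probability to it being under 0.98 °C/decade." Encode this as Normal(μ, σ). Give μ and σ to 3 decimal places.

μ = 0.411, σ = 0.549

For Normal(μ,σ), the p-quantile is μ + z_p·σ. Here z_{0.06} = -1.555, z_{0.85} = 1.036.
So -0.442 = μ − 1.555σ and 0.98 = μ + 1.036σ.
Subtracting: σ = (0.98 − -0.442)/(1.036 − (-1.555)) = 0.549.
Then μ = -0.442 − (-1.555)·0.549 = 0.411.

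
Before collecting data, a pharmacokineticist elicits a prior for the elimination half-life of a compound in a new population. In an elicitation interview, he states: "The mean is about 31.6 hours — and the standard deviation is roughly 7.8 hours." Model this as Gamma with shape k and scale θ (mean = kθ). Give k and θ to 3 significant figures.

k ≈ 16.4, θ ≈ 1.93

For Gamma(k, scale θ): mean = kθ, variance = kθ², so CV = 1/√k.
CV = SD/mean = 7.8/31.6 = 0.2468, hence k = 1/CV² = 16.4.
Then θ = mean/k = 31.6/16.4 = 1.93.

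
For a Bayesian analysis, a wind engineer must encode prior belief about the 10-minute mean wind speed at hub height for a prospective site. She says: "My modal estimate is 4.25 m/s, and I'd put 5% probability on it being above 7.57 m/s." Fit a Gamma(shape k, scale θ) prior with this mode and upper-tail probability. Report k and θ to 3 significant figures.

Gamma(k,θ) with k>1 has mode (k−1)θ, so θ = 4.25/(k−1).
Need P(X < 7.57) = 0.95 with θ tied to k this way. Start at k = 2, θ = 4.25: P(X<7.57) ≈ 0.532.
Too low — raise k to concentrate. Iterating converges to k ≈ 9.37.
Then θ = 4.25/(9.37−1) ≈ 0.508.

k ≈ 9.37, θ ≈ 0.508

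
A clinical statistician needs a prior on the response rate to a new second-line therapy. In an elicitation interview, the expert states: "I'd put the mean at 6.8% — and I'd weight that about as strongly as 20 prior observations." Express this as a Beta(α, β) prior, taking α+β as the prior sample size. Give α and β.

α = 1.36, β = 18.64

Under the effective-sample-size interpretation, Beta(α, β) has prior mean α/(α+β) and prior sample size α+β.
So α+β = 20 and α/(α+β) = 0.068, giving α = 0.068·20 = 1.36 and β = 20 − 1.36 = 18.64.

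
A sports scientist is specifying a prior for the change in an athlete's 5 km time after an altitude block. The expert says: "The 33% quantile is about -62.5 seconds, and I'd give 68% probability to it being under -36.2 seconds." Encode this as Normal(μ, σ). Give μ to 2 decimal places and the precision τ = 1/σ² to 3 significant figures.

The p-quantile of Normal(μ,σ) is μ + z_p·σ, with z_{0.33} = -0.4399 and z_{0.68} = 0.4677.
Eliminate σ: μ = (z₂·x₁ − z₁·x₂)/(z₂ − z₁) = (0.4677·-62.5 − (-0.4399)·-36.2)/0.9076 = -49.75.
Then σ = (x₂ − x₁)/(z₂ − z₁) = (-36.2 − -62.5)/0.9076 = 28.98.
Precision τ = 1/σ² = 1/28.98² = 0.00119.

μ = -49.75, τ = 0.00119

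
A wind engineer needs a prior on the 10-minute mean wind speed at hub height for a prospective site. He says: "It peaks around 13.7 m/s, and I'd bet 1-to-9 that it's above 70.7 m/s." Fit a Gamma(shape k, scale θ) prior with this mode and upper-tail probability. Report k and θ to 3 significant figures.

k ≈ 1.65, θ ≈ 21

Gamma(k,θ) with k>1 has mode (k−1)θ, so θ = 13.7/(k−1).
Need P(X < 70.7) = 0.9 with θ tied to k this way. Start at k = 2, θ = 13.7: P(X<70.7) ≈ 0.965.
Too high — lower k to spread out. Iterating converges to k ≈ 1.65.
Then θ = 13.7/(1.65−1) ≈ 21.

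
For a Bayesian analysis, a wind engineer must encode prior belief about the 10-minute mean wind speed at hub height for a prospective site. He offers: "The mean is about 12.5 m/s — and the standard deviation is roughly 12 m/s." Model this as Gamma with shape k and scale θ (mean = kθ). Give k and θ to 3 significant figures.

k ≈ 1.09, θ ≈ 11.5

For Gamma(k, scale θ): mean = kθ, variance = kθ², so CV = 1/√k.
CV = SD/mean = 12/12.5 = 0.96, hence k = 1/CV² = 1.09.
Then θ = mean/k = 12.5/1.09 = 11.5.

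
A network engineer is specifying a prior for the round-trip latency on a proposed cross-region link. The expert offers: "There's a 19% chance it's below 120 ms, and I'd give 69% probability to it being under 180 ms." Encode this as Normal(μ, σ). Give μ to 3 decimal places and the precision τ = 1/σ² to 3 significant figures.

μ = 158.343, τ = 0.000524

For Normal(μ,σ), the p-quantile is μ + z_p·σ. Here z_{0.19} = -0.8779, z_{0.69} = 0.4959.
So 120 = μ − 0.8779σ and 180 = μ + 0.4959σ.
Subtracting: σ = (180 − 120)/(0.4959 − (-0.8779)) = 43.676.
Then μ = 120 − (-0.8779)·43.676 = 158.343.
Precision τ = 1/σ² = 1/43.68² = 0.000524.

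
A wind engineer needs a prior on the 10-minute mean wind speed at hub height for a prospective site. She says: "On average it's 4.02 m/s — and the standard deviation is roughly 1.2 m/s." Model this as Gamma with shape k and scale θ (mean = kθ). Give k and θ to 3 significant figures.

For Gamma(k, scale θ): mean = kθ, variance = kθ², so CV = 1/√k.
CV = SD/mean = 1.2/4.02 = 0.2985, hence k = 1/CV² = 11.2.
Then θ = mean/k = 4.02/11.2 = 0.358.

k ≈ 11.2, θ ≈ 0.358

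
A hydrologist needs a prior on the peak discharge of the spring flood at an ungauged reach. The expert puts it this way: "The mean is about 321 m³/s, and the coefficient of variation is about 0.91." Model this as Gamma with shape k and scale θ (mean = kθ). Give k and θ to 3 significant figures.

k ≈ 1.21, θ ≈ 266

For Gamma(k, scale θ): mean = kθ, variance = kθ², so CV = 1/√k.
CV = 0.91, hence k = 1/CV² = 1.21.
Then θ = mean/k = 321/1.21 = 266.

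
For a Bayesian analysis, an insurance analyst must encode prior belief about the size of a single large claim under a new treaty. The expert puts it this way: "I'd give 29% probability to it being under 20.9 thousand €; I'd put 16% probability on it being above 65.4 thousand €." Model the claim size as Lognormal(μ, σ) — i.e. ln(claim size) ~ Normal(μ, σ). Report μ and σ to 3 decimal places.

If T ~ Lognormal(μ,σ) then ln T ~ Normal(μ,σ), so the p-quantile of ln T is μ + z_p·σ.
ln(20.9) = 3.04 and ln(65.4) = 4.181; z_{0.29} = -0.5534, z_{0.84} = 0.9945.
σ = (4.181 − 3.04)/(0.9945 − (-0.5534)) = 0.737.
μ = 3.04 − (-0.5534)·0.737 = 3.448.

μ ≈ 3.448, σ ≈ 0.737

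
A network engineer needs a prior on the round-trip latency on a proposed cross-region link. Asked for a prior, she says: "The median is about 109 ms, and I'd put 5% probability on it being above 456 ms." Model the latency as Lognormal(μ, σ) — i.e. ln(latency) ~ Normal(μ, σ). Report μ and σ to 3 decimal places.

If T ~ Lognormal(μ,σ) then ln T ~ Normal(μ,σ), so the p-quantile of ln T is μ + z_p·σ.
ln(109) = 4.691 and ln(456) = 6.122; z_{0.5} = 0, z_{0.95} = 1.645.
σ = (6.122 − 4.691)/(1.645 − (0)) = 0.870.
μ = 4.691 − (0)·0.870 = 4.691.

μ ≈ 4.691, σ ≈ 0.870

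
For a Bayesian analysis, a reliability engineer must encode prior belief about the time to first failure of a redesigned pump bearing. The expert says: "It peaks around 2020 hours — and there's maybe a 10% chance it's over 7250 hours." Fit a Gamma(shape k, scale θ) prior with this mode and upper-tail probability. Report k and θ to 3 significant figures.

Gamma(k,θ) with k>1 has mode (k−1)θ, so θ = 2020/(k−1).
Need P(X < 7250) = 0.9 with θ tied to k this way. Start at k = 2, θ = 2020: P(X<7250) ≈ 0.873.
Too low — raise k to concentrate. Iterating converges to k ≈ 2.14.
Then θ = 2020/(2.14−1) ≈ 1770.

k ≈ 2.14, θ ≈ 1770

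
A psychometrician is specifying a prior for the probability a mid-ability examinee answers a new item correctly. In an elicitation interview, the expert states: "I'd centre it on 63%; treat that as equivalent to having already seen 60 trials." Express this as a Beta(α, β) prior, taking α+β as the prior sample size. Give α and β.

α = 37.8, β = 22.2

Under the effective-sample-size interpretation, Beta(α, β) has prior mean α/(α+β) and prior sample size α+β.
So α+β = 60 and α/(α+β) = 0.63, giving α = 0.63·60 = 37.8 and β = 60 − 37.8 = 22.2.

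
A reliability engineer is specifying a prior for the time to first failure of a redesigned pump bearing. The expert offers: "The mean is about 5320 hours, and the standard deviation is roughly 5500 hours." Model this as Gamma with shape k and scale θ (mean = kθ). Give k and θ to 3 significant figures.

For Gamma(k, scale θ): mean = kθ, variance = kθ², so CV = 1/√k.
CV = SD/mean = 5500/5320 = 1.034, hence k = 1/CV² = 0.936.
Then θ = mean/k = 5320/0.936 = 5690.

k ≈ 0.936, θ ≈ 5690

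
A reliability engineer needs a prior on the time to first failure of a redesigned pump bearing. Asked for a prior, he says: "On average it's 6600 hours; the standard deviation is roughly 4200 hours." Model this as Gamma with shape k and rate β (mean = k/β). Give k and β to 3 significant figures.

k ≈ 2.47, β ≈ 0.000374

For Gamma(k, rate β): mean = k/β, variance = k/β², so CV = 1/√k.
CV = SD/mean = 4200/6600 = 0.6364, hence k = 1/CV² = 2.47.
Then β = k/mean = 2.47/6600 = 0.000374.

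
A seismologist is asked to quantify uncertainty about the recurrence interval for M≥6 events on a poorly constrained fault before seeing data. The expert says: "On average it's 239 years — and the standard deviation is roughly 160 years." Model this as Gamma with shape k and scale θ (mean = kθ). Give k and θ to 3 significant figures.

For Gamma(k, scale θ): mean = kθ, variance = kθ², so CV = 1/√k.
CV = SD/mean = 160/239 = 0.6695, hence k = 1/CV² = 2.23.
Then θ = mean/k = 239/2.23 = 107.

k ≈ 2.23, θ ≈ 107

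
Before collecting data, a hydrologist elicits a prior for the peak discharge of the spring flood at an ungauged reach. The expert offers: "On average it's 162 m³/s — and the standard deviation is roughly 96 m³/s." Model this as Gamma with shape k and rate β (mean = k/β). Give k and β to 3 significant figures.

k ≈ 2.85, β ≈ 0.0176

For Gamma(k, rate β): mean = k/β, variance = k/β², so CV = 1/√k.
CV = SD/mean = 96/162 = 0.5926, hence k = 1/CV² = 2.85.
Then β = k/mean = 2.85/162 = 0.0176.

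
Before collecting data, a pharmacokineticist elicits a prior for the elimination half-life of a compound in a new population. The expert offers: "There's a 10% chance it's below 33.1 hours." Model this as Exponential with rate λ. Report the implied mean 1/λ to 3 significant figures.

P(T < 33.1) = 1 − e^(−λ·33.1) = 0.1, so λ = −ln(1−0.1)/33.1 = −ln(0.9)/33.1 = 0.00318.
Mean = 1/λ = 314 hours.

mean ≈ 314 hours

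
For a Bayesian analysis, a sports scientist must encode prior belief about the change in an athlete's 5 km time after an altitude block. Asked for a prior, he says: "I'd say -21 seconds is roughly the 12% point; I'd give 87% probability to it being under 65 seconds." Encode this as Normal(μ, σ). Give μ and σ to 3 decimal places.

μ = 22.908, σ = 37.369

The p-quantile of Normal(μ,σ) is μ + z_p·σ, with z_{0.12} = -1.175 and z_{0.87} = 1.126.
Eliminate σ: μ = (z₂·x₁ − z₁·x₂)/(z₂ − z₁) = (1.126·-21 − (-1.175)·65)/2.301 = 22.908.
Then σ = (x₂ − x₁)/(z₂ − z₁) = (65 − -21)/2.301 = 37.369.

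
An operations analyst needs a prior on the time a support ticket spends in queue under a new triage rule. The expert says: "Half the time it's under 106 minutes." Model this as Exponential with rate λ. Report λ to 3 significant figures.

Exponential median = ln 2 / λ, so λ = ln 2 / 106.0 = 0.00654.

λ ≈ 0.00654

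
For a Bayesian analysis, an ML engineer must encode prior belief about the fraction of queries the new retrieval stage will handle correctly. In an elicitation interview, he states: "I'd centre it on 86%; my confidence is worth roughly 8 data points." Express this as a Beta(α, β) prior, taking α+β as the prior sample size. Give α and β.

α = 6.88, β = 1.12

Under the effective-sample-size interpretation, Beta(α, β) has prior mean α/(α+β) and prior sample size α+β.
So α+β = 8 and α/(α+β) = 0.86, giving α = 0.86·8 = 6.88 and β = 8 − 6.88 = 1.12.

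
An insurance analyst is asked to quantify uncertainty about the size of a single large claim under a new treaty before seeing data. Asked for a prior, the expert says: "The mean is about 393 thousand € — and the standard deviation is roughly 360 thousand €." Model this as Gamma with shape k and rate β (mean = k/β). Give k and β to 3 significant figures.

For Gamma(k, rate β): mean = k/β, variance = k/β², so CV = 1/√k.
CV = SD/mean = 360/393 = 0.916, hence k = 1/CV² = 1.19.
Then β = k/mean = 1.19/393 = 0.00303.

k ≈ 1.19, β ≈ 0.00303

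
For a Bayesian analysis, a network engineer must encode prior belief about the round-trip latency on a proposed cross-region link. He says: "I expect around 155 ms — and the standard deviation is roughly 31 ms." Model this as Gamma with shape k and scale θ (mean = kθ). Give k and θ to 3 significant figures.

k ≈ 25, θ ≈ 6.2

For Gamma(k, scale θ): mean = kθ, variance = kθ², so CV = 1/√k.
CV = SD/mean = 31/155 = 0.2, hence k = 1/CV² = 25.
Then θ = mean/k = 155/25 = 6.2.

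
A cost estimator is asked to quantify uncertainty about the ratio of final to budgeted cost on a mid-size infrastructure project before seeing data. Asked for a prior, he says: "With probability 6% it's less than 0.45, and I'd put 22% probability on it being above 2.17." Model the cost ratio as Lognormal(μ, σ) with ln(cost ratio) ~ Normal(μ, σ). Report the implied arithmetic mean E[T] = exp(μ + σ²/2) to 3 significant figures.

If T ~ Lognormal(μ,σ) then ln T ~ Normal(μ,σ), so the p-quantile of ln T is μ + z_p·σ.
ln(0.45) = -0.7985 and ln(2.17) = 0.7747; z_{0.06} = -1.555, z_{0.78} = 0.7722.
σ = (0.7747 − -0.7985)/(0.7722 − (-1.555)) = 0.676.
μ = -0.7985 − (-1.555)·0.676 = 0.253.
E[T] = exp(μ + σ²/2) = exp(0.253 + 0.2285) = 1.62.

E[T] ≈ 1.62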